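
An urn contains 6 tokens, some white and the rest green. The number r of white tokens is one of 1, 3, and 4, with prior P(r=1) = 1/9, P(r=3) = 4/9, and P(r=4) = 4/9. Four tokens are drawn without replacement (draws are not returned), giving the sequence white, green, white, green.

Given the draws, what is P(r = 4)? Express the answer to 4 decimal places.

0.4000

For each hypothesis, P(data | H) works out to: P(data | r = 1) = (1/6)(5/5)(0/4) = 0; P(data | r = 3) = (3/6)(3/5)(2/4)(2/3) = 1/10; P(data | r = 4) = (4/6)(2/5)(3/4)(1/3) = 1/15.
The prior-weighted likelihoods are 1/9 · 0 = 0, 4/9 · 1/10 = 2/45, 4/9 · 1/15 = 4/135; summing to 2/27.
Hence P(r = 4 | data) = (4/135) / (2/27) = 2/5.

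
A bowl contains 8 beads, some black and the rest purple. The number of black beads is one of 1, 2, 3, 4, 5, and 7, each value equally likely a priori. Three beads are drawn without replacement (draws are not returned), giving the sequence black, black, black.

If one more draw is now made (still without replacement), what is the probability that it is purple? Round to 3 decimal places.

0.344

Compute the likelihood of the observed sequence for each case: P(data | r = 1) = (1/8)(0/7) = 0; P(data | r = 2) = (2/8)(1/7)(0/6) = 0; P(data | r = 3) = (3/8)(2/7)(1/6) = 1/56; P(data | r = 4) = (4/8)(3/7)(2/6) = 1/14; P(data | r = 5) = (5/8)(4/7)(3/6) = 5/28; P(data | r = 7) = (7/8)(6/7)(5/6) = 5/8.
Multiplying each by its prior: 1/6 · 0 = 0, 1/6 · 0 = 0, 1/6 · 1/56 = 1/336, 1/6 · 1/14 = 1/84, 1/6 · 5/28 = 5/168, 1/6 · 5/8 = 5/48; summing to 25/168.
Dividing through by the total gives posterior P(r = 1 | data) = 0, P(r = 2 | data) = 0, P(r = 3 | data) = 1/50, P(r = 4 | data) = 2/25, P(r = 5 | data) = 1/5, P(r = 7 | data) = 7/10.
Averaging over the posterior, P(purple next | data) = (1)(1/50) + (4/5)(2/25) + (3/5)(1/5) + (1/5)(7/10) = 43/125.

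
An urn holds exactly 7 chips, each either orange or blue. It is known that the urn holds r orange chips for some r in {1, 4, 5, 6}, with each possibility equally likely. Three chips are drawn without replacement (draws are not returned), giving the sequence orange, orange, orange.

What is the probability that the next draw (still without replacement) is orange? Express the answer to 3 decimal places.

For each hypothesis, P(data | H) works out to: P(data | r = 1) = (1/7)(0/6) = 0; P(data | r = 4) = (4/7)(3/6)(2/5) = 4/35; P(data | r = 5) = (5/7)(4/6)(3/5) = 2/7; P(data | r = 6) = (6/7)(5/6)(4/5) = 4/7.
The prior-weighted likelihoods are 1/4 · 0 = 0, 1/4 · 4/35 = 1/35, 1/4 · 2/7 = 1/14, 1/4 · 4/7 = 1/7; summing to 17/70.
Normalising, the posterior is P(r = 1 | data) = 0, P(r = 4 | data) = 2/17, P(r = 5 | data) = 5/17, P(r = 6 | data) = 10/17.
Averaging over the posterior, P(orange next | data) = (1/4)(2/17) + (1/2)(5/17) + (3/4)(10/17) = 21/34.

0.618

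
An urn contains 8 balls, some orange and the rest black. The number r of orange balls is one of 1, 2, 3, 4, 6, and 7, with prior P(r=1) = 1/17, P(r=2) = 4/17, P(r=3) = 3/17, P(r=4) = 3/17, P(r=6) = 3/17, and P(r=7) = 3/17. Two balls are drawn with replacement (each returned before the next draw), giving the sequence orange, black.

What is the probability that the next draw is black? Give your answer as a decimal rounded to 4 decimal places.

0.5165

For each hypothesis, P(data | H) works out to: P(data | r = 1) = (1/8)(7/8) = 0.10938; P(data | r = 2) = (2/8)(6/8) = 0.1875; P(data | r = 3) = (3/8)(5/8) = 0.23438; P(data | r = 4) = (4/8)(4/8) = 0.25; P(data | r = 6) = (6/8)(2/8) = 0.1875; P(data | r = 7) = (7/8)(1/8) = 0.10938.
The prior-weighted likelihoods are 1/17 · 0.10938 = 0.0064338, 4/17 · 0.1875 = 0.044118, 3/17 · 0.23438 = 0.04136, 3/17 · 0.25 = 0.044118, 3/17 · 0.1875 = 0.033088, 3/17 · 0.10938 = 0.019301; with total 0.18842.
Normalising, the posterior is P(r = 1 | data) = 0.034146, P(r = 2 | data) = 0.23415, P(r = 3 | data) = 0.21951, P(r = 4 | data) = 0.23415, P(r = 6 | data) = 0.17561, P(r = 7 | data) = 0.10244.
So P(black next | data) = Σ P(black next | H) P(H | data) = (7/8)(0.034146) + (3/4)(0.23415) + (5/8)(0.21951) + (1/2)(0.23415) + (1/4)(0.17561) + (1/8)(0.10244) = 0.51646.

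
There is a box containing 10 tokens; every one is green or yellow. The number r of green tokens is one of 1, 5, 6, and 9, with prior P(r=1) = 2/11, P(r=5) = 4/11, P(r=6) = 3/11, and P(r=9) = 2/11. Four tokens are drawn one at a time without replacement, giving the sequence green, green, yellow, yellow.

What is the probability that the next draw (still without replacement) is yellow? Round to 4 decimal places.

0.4328

Compute the likelihood of the observed sequence for each case: P(data | r = 1) = (1/10)(0/9) = 0; P(data | r = 5) = (5/10)(4/9)(5/8)(4/7) = 0.079365; P(data | r = 6) = (6/10)(5/9)(4/8)(3/7) = 0.071429; P(data | r = 9) = (9/10)(8/9)(1/8)(0/7) = 0.
Weighting by the prior gives 2/11 · 0 = 0, 4/11 · 0.079365 = 0.02886, 3/11 · 0.071429 = 0.019481, 2/11 · 0 = 0; these sum to 0.048341.
Normalising, the posterior is P(r = 1 | data) = 0, P(r = 5 | data) = 0.59701, P(r = 6 | data) = 0.40299, P(r = 9 | data) = 0.
Averaging over the posterior, P(yellow next | data) = (1/2)(0.59701) + (1/3)(0.40299) = 0.43284.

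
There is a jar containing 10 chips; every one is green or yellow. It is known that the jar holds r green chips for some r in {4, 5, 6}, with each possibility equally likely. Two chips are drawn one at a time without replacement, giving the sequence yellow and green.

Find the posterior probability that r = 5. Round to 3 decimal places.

0.342

Under each hypothesis, the probability of the observed sequence is: P(data | r = 4) = (6/10)(4/9) = 4/15; P(data | r = 5) = (5/10)(5/9) = 5/18; P(data | r = 6) = (4/10)(6/9) = 4/15.
The prior-weighted likelihoods are 1/3 · 4/15 = 4/45, 1/3 · 5/18 = 5/54, 1/3 · 4/15 = 4/45; summing to 73/270.
So P(r = 5 | data) = (5/54) / (73/270) = 25/73.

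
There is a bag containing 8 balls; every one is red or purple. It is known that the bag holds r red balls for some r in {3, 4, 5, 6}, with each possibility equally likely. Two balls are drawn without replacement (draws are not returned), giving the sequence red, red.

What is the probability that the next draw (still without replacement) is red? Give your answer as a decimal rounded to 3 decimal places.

The likelihood of the observed sequence under each hypothesis: P(data | r = 3) = (3/8)(2/7) = 3/28; P(data | r = 4) = (4/8)(3/7) = 3/14; P(data | r = 5) = (5/8)(4/7) = 5/14; P(data | r = 6) = (6/8)(5/7) = 15/28.
Weighting by the prior gives 1/4 · 3/28 = 3/112, 1/4 · 3/14 = 3/56, 1/4 · 5/14 = 5/56, 1/4 · 15/28 = 15/112; these sum to 17/56.
Dividing through by the total gives posterior P(r = 3 | data) = 3/34, P(r = 4 | data) = 3/17, P(r = 5 | data) = 5/17, P(r = 6 | data) = 15/34.
The predictive probability is P(red next | data) = (1/6)(3/34) + (1/3)(3/17) + (1/2)(5/17) + (2/3)(15/34) = 35/68.

0.515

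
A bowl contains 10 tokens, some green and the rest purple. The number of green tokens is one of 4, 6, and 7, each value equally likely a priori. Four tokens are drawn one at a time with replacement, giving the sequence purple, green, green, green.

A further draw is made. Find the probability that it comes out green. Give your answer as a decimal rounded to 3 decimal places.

Under each hypothesis, the probability of the observed sequence is: P(data | r = 4) = (6/10)(4/10)(4/10)(4/10) = 0.0384; P(data | r = 6) = (4/10)(6/10)(6/10)(6/10) = 0.0864; P(data | r = 7) = (3/10)(7/10)(7/10)(7/10) = 0.1029.
Weighting by the prior gives 1/3 · 0.0384 = 0.0128, 1/3 · 0.0864 = 0.0288, 1/3 · 0.1029 = 0.0343; summing to 0.0759.
Dividing through by the total gives posterior P(r = 4 | data) = 0.16864, P(r = 6 | data) = 0.37945, P(r = 7 | data) = 0.45191.
Averaging over the posterior, P(green next | data) = (2/5)(0.16864) + (3/5)(0.37945) + (7/10)(0.45191) = 0.61146.

0.611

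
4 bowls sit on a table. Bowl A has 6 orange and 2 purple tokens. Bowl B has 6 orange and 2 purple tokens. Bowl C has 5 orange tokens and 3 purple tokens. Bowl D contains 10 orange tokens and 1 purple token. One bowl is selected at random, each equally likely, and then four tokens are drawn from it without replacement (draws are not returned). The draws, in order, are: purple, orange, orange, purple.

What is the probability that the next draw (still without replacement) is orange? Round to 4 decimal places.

Compute the likelihood of the observed sequence for each case: P(data | bowl A) = (2/8)(6/7)(5/6)(1/5) = 1/28; P(data | bowl B) = (2/8)(6/7)(5/6)(1/5) = 1/28; P(data | bowl C) = (3/8)(5/7)(4/6)(2/5) = 1/14; P(data | bowl D) = (1/11)(10/10)(9/9)(0/8) = 0.
The prior-weighted likelihoods are 1/4 · 1/28 = 1/112, 1/4 · 1/28 = 1/112, 1/4 · 1/14 = 1/56, 1/4 · 0 = 0; summing to 1/28.
The posterior is then P(bowl A | data) = 1/4, P(bowl B | data) = 1/4, P(bowl C | data) = 1/2, P(bowl D | data) = 0.
Averaging over the posterior, P(orange next | data) = (1)(1/4) + (1)(1/4) + (3/4)(1/2) = 7/8.

0.8750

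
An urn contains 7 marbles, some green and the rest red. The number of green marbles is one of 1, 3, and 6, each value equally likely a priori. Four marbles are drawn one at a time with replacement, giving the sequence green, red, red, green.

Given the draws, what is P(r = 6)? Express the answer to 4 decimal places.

The likelihood of the observed sequence under each hypothesis: P(data | r = 1) = (1/7)(6/7)(6/7)(1/7) = 0.014994; P(data | r = 3) = (3/7)(4/7)(4/7)(3/7) = 0.059975; P(data | r = 6) = (6/7)(1/7)(1/7)(6/7) = 0.014994.
The prior-weighted likelihoods are 1/3 · 0.014994 = 0.0049979, 1/3 · 0.059975 = 0.019992, 1/3 · 0.014994 = 0.0049979; summing to 0.029988.
So P(r = 6 | data) = (0.0049979) / (0.029988) = 0.16667.

0.1667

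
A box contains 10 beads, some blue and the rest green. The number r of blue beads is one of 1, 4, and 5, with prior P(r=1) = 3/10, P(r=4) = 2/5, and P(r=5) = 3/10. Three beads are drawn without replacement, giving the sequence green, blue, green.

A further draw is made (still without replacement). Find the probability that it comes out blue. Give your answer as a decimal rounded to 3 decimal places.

The likelihood of the observed sequence under each hypothesis: P(data | r = 1) = (9/10)(1/9)(8/8) = 1/10; P(data | r = 4) = (6/10)(4/9)(5/8) = 1/6; P(data | r = 5) = (5/10)(5/9)(4/8) = 5/36.
The prior-weighted likelihoods are 3/10 · 1/10 = 3/100, 2/5 · 1/6 = 1/15, 3/10 · 5/36 = 1/24; with total 83/600.
Dividing through by the total gives posterior P(r = 1 | data) = 18/83, P(r = 4 | data) = 40/83, P(r = 5 | data) = 25/83.
The predictive probability is P(blue next | data) = (0)(18/83) + (3/7)(40/83) + (4/7)(25/83) = 220/581.

0.379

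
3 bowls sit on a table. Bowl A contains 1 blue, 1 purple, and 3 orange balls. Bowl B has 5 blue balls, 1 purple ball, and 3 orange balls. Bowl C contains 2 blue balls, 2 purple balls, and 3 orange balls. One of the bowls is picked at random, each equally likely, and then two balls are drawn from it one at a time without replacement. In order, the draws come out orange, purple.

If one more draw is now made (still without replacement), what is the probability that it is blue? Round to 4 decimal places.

Compute the likelihood of the observed sequence for each case: P(data | bowl A) = (3/5)(1/4) = 0.15; P(data | bowl B) = (3/9)(1/8) = 0.041667; P(data | bowl C) = (3/7)(2/6) = 0.14286.
Weighting by the prior gives 1/3 · 0.15 = 0.05, 1/3 · 0.041667 = 0.013889, 1/3 · 0.14286 = 0.047619; with total 0.11151.
Normalising, the posterior is P(bowl A | data) = 0.4484, P(bowl B | data) = 0.12456, P(bowl C | data) = 0.42705.
So P(blue next | data) = Σ P(blue next | H) P(H | data) = (1/3)(0.4484) + (5/7)(0.12456) + (2/5)(0.42705) = 0.40925.

0.4093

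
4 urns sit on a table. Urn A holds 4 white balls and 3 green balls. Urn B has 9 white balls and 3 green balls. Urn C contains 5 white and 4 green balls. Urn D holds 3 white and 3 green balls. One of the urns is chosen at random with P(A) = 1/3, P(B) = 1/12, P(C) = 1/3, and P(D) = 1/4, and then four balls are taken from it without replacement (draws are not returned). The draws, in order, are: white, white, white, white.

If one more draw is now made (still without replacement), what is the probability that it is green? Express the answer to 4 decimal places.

0.6383

For each hypothesis, P(data | H) works out to: P(data | urn A) = (4/7)(3/6)(2/5)(1/4) = 0.028571; P(data | urn B) = (9/12)(8/11)(7/10)(6/9) = 0.25455; P(data | urn C) = (5/9)(4/8)(3/7)(2/6) = 0.039683; P(data | urn D) = (3/6)(2/5)(1/4)(0/3) = 0.
Weighting by the prior gives 1/3 · 0.028571 = 0.0095238, 1/12 · 0.25455 = 0.021212, 1/3 · 0.039683 = 0.013228, 1/4 · 0 = 0; these sum to 0.043963.
Dividing through by the total gives posterior P(urn A | data) = 0.21663, P(urn B | data) = 0.48249, P(urn C | data) = 0.30088, P(urn D | data) = 0.
The predictive probability is P(green next | data) = (1)(0.21663) + (3/8)(0.48249) + (4/5)(0.30088) = 0.63827.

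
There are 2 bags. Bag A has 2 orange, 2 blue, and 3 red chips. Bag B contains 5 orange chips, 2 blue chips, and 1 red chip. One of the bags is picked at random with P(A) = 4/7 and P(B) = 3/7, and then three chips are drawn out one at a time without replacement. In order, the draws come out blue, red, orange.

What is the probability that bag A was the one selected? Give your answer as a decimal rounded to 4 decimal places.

0.7191

For each hypothesis, P(data | H) works out to: P(data | bag A) = (2/7)(3/6)(2/5) = 0.057143; P(data | bag B) = (2/8)(1/7)(5/6) = 0.029762.
Multiplying each by its prior: 4/7 · 0.057143 = 0.032653, 3/7 · 0.029762 = 0.012755; with total 0.045408.
Hence P(bag A | data) = (0.032653) / (0.045408) = 0.7191.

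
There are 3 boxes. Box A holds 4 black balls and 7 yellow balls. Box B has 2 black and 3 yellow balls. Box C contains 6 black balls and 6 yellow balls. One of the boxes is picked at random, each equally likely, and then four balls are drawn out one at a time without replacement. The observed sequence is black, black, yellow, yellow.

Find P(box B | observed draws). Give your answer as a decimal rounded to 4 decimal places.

Compute the likelihood of the observed sequence for each case: P(data | box A) = (4/11)(3/10)(7/9)(6/8) = 7/110; P(data | box B) = (2/5)(1/4)(3/3)(2/2) = 1/10; P(data | box C) = (6/12)(5/11)(6/10)(5/9) = 5/66.
The prior-weighted likelihoods are 1/3 · 7/110 = 7/330, 1/3 · 1/10 = 1/30, 1/3 · 5/66 = 5/198; these sum to 79/990.
So P(box B | data) = (1/30) / (79/990) = 33/79.

0.4177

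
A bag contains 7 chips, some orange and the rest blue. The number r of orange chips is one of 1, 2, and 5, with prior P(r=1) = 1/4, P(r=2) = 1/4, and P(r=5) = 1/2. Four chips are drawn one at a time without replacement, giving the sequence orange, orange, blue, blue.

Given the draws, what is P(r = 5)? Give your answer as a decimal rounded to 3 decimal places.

0.667

For each hypothesis, P(data | H) works out to: P(data | r = 1) = (1/7)(0/6) = 0; P(data | r = 2) = (2/7)(1/6)(5/5)(4/4) = 1/21; P(data | r = 5) = (5/7)(4/6)(2/5)(1/4) = 1/21.
The prior-weighted likelihoods are 1/4 · 0 = 0, 1/4 · 1/21 = 1/84, 1/2 · 1/21 = 1/42; these sum to 1/28.
So P(r = 5 | data) = (1/42) / (1/28) = 2/3.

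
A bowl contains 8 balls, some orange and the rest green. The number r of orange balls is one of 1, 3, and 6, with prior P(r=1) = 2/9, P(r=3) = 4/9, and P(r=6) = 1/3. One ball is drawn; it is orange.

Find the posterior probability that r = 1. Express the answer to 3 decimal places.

Under each hypothesis, the probability of this draw is: P(data | r = 1) = (1/8) = 1/8; P(data | r = 3) = (3/8) = 3/8; P(data | r = 6) = (6/8) = 3/4.
The prior-weighted likelihoods are 2/9 · 1/8 = 1/36, 4/9 · 3/8 = 1/6, 1/3 · 3/4 = 1/4; summing to 4/9.
Hence P(r = 1 | data) = (1/36) / (4/9) = 1/16.

0.063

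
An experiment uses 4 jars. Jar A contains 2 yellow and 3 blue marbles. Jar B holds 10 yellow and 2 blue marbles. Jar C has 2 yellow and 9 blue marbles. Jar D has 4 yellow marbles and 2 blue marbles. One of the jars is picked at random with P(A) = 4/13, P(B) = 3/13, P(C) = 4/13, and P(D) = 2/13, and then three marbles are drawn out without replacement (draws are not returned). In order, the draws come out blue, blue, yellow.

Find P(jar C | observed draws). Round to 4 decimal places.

For each hypothesis, P(data | H) works out to: P(data | jar A) = (3/5)(2/4)(2/3) = 1/5; P(data | jar B) = (2/12)(1/11)(10/10) = 1/66; P(data | jar C) = (9/11)(8/10)(2/9) = 8/55; P(data | jar D) = (2/6)(1/5)(4/4) = 1/15.
Weighting by the prior gives 4/13 · 1/5 = 4/65, 3/13 · 1/66 = 1/286, 4/13 · 8/55 = 32/715, 2/13 · 1/15 = 2/195; with total 103/858.
So P(jar C | data) = (32/715) / (103/858) = 192/515.

0.3728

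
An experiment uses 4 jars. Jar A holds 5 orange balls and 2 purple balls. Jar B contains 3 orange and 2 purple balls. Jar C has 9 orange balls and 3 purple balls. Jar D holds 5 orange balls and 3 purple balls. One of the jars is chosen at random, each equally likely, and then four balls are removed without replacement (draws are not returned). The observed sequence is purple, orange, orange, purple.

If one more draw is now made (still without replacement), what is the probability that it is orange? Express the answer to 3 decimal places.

For each hypothesis, P(data | H) works out to: P(data | jar A) = (2/7)(5/6)(4/5)(1/4) = 1/21; P(data | jar B) = (2/5)(3/4)(2/3)(1/2) = 1/10; P(data | jar C) = (3/12)(9/11)(8/10)(2/9) = 2/55; P(data | jar D) = (3/8)(5/7)(4/6)(2/5) = 1/14.
The prior-weighted likelihoods are 1/4 · 1/21 = 1/84, 1/4 · 1/10 = 1/40, 1/4 · 2/55 = 1/110, 1/4 · 1/14 = 1/56; these sum to 59/924.
Normalising, the posterior is P(jar A | data) = 0.18644, P(jar B | data) = 0.39153, P(jar C | data) = 0.14237, P(jar D | data) = 0.27966.
Averaging over the posterior, P(orange next | data) = (1)(0.18644) + (1)(0.39153) + (7/8)(0.14237) + (3/4)(0.27966) = 0.91229.

0.912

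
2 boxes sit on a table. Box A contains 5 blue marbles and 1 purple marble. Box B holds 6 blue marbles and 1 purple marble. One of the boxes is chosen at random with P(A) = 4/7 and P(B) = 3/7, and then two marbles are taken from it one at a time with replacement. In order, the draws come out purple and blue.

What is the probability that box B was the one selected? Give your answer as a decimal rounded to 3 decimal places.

Compute the likelihood of the observed sequence for each case: P(data | box A) = (1/6)(5/6) = 0.13889; P(data | box B) = (1/7)(6/7) = 0.12245.
Multiplying each by its prior: 4/7 · 0.13889 = 0.079365, 3/7 · 0.12245 = 0.052478; these sum to 0.13184.
So P(box B | data) = (0.052478) / (0.13184) = 0.39803.

0.398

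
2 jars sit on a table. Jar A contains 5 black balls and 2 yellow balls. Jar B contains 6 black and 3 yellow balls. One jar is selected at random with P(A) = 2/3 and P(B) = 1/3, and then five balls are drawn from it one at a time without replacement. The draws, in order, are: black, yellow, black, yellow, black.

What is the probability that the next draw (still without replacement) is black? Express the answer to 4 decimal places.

Under each hypothesis, the probability of the observed sequence is: P(data | jar A) = (5/7)(2/6)(4/5)(1/4)(3/3) = 1/21; P(data | jar B) = (6/9)(3/8)(5/7)(2/6)(4/5) = 1/21.
Multiplying each by its prior: 2/3 · 1/21 = 2/63, 1/3 · 1/21 = 1/63; these sum to 1/21.
Normalising, the posterior is P(jar A | data) = 2/3, P(jar B | data) = 1/3.
So P(black next | data) = Σ P(black next | H) P(H | data) = (1)(2/3) + (3/4)(1/3) = 11/12.

0.9167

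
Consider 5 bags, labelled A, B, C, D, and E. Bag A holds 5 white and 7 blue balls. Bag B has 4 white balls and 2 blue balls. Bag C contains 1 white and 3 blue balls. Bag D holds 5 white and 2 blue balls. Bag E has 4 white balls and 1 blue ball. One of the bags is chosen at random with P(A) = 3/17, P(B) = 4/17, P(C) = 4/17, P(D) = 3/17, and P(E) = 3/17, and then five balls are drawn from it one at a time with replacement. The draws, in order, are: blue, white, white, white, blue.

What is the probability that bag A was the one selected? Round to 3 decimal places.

Compute the likelihood of the observed sequence for each case: P(data | bag A) = (7/12)(5/12)(5/12)(5/12)(7/12) = 0.024615; P(data | bag B) = (2/6)(4/6)(4/6)(4/6)(2/6) = 0.032922; P(data | bag C) = (3/4)(1/4)(1/4)(1/4)(3/4) = 0.0087891; P(data | bag D) = (2/7)(5/7)(5/7)(5/7)(2/7) = 0.02975; P(data | bag E) = (1/5)(4/5)(4/5)(4/5)(1/5) = 0.02048.
Multiplying each by its prior: 3/17 · 0.024615 = 0.0043438, 4/17 · 0.032922 = 0.0077463, 4/17 · 0.0087891 = 0.002068, 3/17 · 0.02975 = 0.0052499, 3/17 · 0.02048 = 0.0036141; summing to 0.023022.
So P(bag A | data) = (0.0043438) / (0.023022) = 0.18868.

0.189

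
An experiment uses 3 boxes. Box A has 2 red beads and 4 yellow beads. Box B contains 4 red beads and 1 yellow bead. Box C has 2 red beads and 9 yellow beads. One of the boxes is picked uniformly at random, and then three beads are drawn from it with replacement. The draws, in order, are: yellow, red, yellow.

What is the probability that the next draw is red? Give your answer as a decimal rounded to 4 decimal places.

0.3217

The likelihood of the observed sequence under each hypothesis: P(data | box A) = (4/6)(2/6)(4/6) = 0.14815; P(data | box B) = (1/5)(4/5)(1/5) = 0.032; P(data | box C) = (9/11)(2/11)(9/11) = 0.12171.
Multiplying each by its prior: 1/3 · 0.14815 = 0.049383, 1/3 · 0.032 = 0.010667, 1/3 · 0.12171 = 0.040571; these sum to 0.10062.
The posterior is then P(box A | data) = 0.49078, P(box B | data) = 0.10601, P(box C | data) = 0.40321.
So P(red next | data) = Σ P(red next | H) P(H | data) = (1/3)(0.49078) + (4/5)(0.10601) + (2/11)(0.40321) = 0.32171.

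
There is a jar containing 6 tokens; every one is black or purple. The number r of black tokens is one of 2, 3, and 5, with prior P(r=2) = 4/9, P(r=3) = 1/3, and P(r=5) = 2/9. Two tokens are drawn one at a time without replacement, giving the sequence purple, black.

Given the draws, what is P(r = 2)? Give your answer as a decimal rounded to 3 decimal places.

0.464

Compute the likelihood of the observed sequence for each case: P(data | r = 2) = (4/6)(2/5) = 4/15; P(data | r = 3) = (3/6)(3/5) = 3/10; P(data | r = 5) = (1/6)(5/5) = 1/6.
Weighting by the prior gives 4/9 · 4/15 = 16/135, 1/3 · 3/10 = 1/10, 2/9 · 1/6 = 1/27; with total 23/90.
Hence P(r = 2 | data) = (16/135) / (23/90) = 32/69.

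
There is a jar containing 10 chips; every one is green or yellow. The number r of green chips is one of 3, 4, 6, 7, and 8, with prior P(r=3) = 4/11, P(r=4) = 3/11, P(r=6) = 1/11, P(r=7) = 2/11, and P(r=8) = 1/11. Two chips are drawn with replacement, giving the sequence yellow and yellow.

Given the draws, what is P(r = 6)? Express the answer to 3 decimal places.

0.047

The likelihood of the observed sequence under each hypothesis: P(data | r = 3) = (7/10)(7/10) = 49/100; P(data | r = 4) = (6/10)(6/10) = 9/25; P(data | r = 6) = (4/10)(4/10) = 4/25; P(data | r = 7) = (3/10)(3/10) = 9/100; P(data | r = 8) = (2/10)(2/10) = 1/25.
Multiplying each by its prior: 4/11 · 49/100 = 49/275, 3/11 · 9/25 = 27/275, 1/11 · 4/25 = 4/275, 2/11 · 9/100 = 9/550, 1/11 · 1/25 = 1/275; these sum to 171/550.
By Bayes' rule, P(r = 6 | data) = (4/275) / (171/550) = 8/171.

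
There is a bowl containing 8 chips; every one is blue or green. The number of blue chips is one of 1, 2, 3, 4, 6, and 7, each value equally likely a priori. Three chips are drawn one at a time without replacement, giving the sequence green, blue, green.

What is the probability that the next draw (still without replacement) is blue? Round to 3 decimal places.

Under each hypothesis, the probability of the observed sequence is: P(data | r = 1) = (7/8)(1/7)(6/6) = 1/8; P(data | r = 2) = (6/8)(2/7)(5/6) = 5/28; P(data | r = 3) = (5/8)(3/7)(4/6) = 5/28; P(data | r = 4) = (4/8)(4/7)(3/6) = 1/7; P(data | r = 6) = (2/8)(6/7)(1/6) = 1/28; P(data | r = 7) = (1/8)(7/7)(0/6) = 0.
Weighting by the prior gives 1/6 · 1/8 = 1/48, 1/6 · 5/28 = 5/168, 1/6 · 5/28 = 5/168, 1/6 · 1/7 = 1/42, 1/6 · 1/28 = 1/168, 1/6 · 0 = 0; with total 37/336.
Dividing through by the total gives posterior P(r = 1 | data) = 7/37, P(r = 2 | data) = 10/37, P(r = 3 | data) = 10/37, P(r = 4 | data) = 8/37, P(r = 6 | data) = 2/37, P(r = 7 | data) = 0.
The predictive probability is P(blue next | data) = (0)(7/37) + (1/5)(10/37) + (2/5)(10/37) + (3/5)(8/37) + (1)(2/37) = 64/185.

0.346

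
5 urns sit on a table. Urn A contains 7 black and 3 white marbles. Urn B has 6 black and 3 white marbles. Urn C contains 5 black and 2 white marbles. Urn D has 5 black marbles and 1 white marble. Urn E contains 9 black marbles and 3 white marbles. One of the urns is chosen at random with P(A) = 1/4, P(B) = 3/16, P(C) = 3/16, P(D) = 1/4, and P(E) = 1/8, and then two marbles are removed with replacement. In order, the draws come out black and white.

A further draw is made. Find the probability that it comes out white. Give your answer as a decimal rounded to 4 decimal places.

0.2740

Under each hypothesis, the probability of the observed sequence is: P(data | urn A) = (7/10)(3/10) = 0.21; P(data | urn B) = (6/9)(3/9) = 0.22222; P(data | urn C) = (5/7)(2/7) = 0.20408; P(data | urn D) = (5/6)(1/6) = 0.13889; P(data | urn E) = (9/12)(3/12) = 0.1875.
Weighting by the prior gives 1/4 · 0.21 = 0.0525, 3/16 · 0.22222 = 0.041667, 3/16 · 0.20408 = 0.038265, 1/4 · 0.13889 = 0.034722, 1/8 · 0.1875 = 0.023438; these sum to 0.19059.
Dividing through by the total gives posterior P(urn A | data) = 0.27546, P(urn B | data) = 0.21862, P(urn C | data) = 0.20077, P(urn D | data) = 0.18218, P(urn E | data) = 0.12297.
The predictive probability is P(white next | data) = (3/10)(0.27546) + (1/3)(0.21862) + (2/7)(0.20077) + (1/6)(0.18218) + (1/4)(0.12297) = 0.27398.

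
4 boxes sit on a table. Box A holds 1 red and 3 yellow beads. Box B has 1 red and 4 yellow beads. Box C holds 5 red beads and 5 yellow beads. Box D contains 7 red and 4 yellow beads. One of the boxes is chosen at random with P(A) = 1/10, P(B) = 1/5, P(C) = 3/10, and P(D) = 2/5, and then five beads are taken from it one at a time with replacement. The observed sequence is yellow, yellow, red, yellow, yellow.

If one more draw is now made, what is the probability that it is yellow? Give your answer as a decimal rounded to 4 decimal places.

0.6649

The likelihood of the observed sequence under each hypothesis: P(data | box A) = (3/4)(3/4)(1/4)(3/4)(3/4) = 0.079102; P(data | box B) = (4/5)(4/5)(1/5)(4/5)(4/5) = 0.08192; P(data | box C) = (5/10)(5/10)(5/10)(5/10)(5/10) = 0.03125; P(data | box D) = (4/11)(4/11)(7/11)(4/11)(4/11) = 0.011127.
The prior-weighted likelihoods are 1/10 · 0.079102 = 0.0079102, 1/5 · 0.08192 = 0.016384, 3/10 · 0.03125 = 0.009375, 2/5 · 0.011127 = 0.0044508; summing to 0.03812.
The posterior is then P(box A | data) = 0.20751, P(box B | data) = 0.4298, P(box C | data) = 0.24593, P(box D | data) = 0.11676.
The predictive probability is P(yellow next | data) = (3/4)(0.20751) + (4/5)(0.4298) + (1/2)(0.24593) + (4/11)(0.11676) = 0.6649.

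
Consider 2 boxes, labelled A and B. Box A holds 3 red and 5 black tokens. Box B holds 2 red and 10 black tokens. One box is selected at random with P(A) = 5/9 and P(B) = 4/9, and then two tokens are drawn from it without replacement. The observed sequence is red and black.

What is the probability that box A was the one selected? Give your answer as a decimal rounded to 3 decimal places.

The likelihood of the observed sequence under each hypothesis: P(data | box A) = (3/8)(5/7) = 0.26786; P(data | box B) = (2/12)(10/11) = 0.15152.
Weighting by the prior gives 5/9 · 0.26786 = 0.14881, 4/9 · 0.15152 = 0.06734; summing to 0.21615.
So P(box A | data) = (0.14881) / (0.21615) = 0.68846.

0.688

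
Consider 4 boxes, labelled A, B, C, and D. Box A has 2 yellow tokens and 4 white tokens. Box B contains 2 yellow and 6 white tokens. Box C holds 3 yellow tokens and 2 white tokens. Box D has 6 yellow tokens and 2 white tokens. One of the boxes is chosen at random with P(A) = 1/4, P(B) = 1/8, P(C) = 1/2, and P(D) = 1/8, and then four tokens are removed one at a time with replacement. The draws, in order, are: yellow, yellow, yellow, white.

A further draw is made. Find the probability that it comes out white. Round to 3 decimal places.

0.403

The likelihood of the observed sequence under each hypothesis: P(data | box A) = (2/6)(2/6)(2/6)(4/6) = 0.024691; P(data | box B) = (2/8)(2/8)(2/8)(6/8) = 0.011719; P(data | box C) = (3/5)(3/5)(3/5)(2/5) = 0.0864; P(data | box D) = (6/8)(6/8)(6/8)(2/8) = 0.10547.
The prior-weighted likelihoods are 1/4 · 0.024691 = 0.0061728, 1/8 · 0.011719 = 0.0014648, 1/2 · 0.0864 = 0.0432, 1/8 · 0.10547 = 0.013184; with total 0.064021.
Dividing through by the total gives posterior P(box A | data) = 0.096419, P(box B | data) = 0.022881, P(box C | data) = 0.67478, P(box D | data) = 0.20593.
Averaging over the posterior, P(white next | data) = (2/3)(0.096419) + (3/4)(0.022881) + (2/5)(0.67478) + (1/4)(0.20593) = 0.40283.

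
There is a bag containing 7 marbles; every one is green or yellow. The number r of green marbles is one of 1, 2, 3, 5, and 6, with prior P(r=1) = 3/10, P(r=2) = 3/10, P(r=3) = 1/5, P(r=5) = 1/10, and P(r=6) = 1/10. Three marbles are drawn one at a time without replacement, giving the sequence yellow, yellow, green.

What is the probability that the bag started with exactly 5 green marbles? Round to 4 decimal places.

The likelihood of the observed sequence under each hypothesis: P(data | r = 1) = (6/7)(5/6)(1/5) = 1/7; P(data | r = 2) = (5/7)(4/6)(2/5) = 4/21; P(data | r = 3) = (4/7)(3/6)(3/5) = 6/35; P(data | r = 5) = (2/7)(1/6)(5/5) = 1/21; P(data | r = 6) = (1/7)(0/6) = 0.
Multiplying each by its prior: 3/10 · 1/7 = 3/70, 3/10 · 4/21 = 2/35, 1/5 · 6/35 = 6/175, 1/10 · 1/21 = 1/210, 1/10 · 0 = 0; with total 73/525.
Therefore the posterior P(r = 5 | data) = (1/210) / (73/525) = 5/146.

0.0342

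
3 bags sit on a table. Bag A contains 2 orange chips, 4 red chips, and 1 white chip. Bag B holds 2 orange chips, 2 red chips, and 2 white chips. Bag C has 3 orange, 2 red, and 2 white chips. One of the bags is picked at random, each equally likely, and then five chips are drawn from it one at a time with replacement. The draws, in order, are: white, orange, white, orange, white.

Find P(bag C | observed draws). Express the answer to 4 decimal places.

0.4960

For each hypothesis, P(data | H) works out to: P(data | bag A) = (1/7)(2/7)(1/7)(2/7)(1/7) = 0.000238; P(data | bag B) = (2/6)(2/6)(2/6)(2/6)(2/6) = 0.0041152; P(data | bag C) = (2/7)(3/7)(2/7)(3/7)(2/7) = 0.0042839.
The prior-weighted likelihoods are 1/3 · 0.000238 = 7.9332e-05, 1/3 · 0.0041152 = 0.0013717, 1/3 · 0.0042839 = 0.001428; these sum to 0.0028791.
So P(bag C | data) = (0.001428) / (0.0028791) = 0.49599.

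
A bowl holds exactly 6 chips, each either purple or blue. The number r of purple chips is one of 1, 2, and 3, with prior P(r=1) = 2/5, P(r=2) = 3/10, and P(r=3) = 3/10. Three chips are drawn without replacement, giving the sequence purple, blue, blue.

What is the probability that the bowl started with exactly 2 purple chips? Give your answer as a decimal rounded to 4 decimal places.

The likelihood of the observed sequence under each hypothesis: P(data | r = 1) = (1/6)(5/5)(4/4) = 1/6; P(data | r = 2) = (2/6)(4/5)(3/4) = 1/5; P(data | r = 3) = (3/6)(3/5)(2/4) = 3/20.
The prior-weighted likelihoods are 2/5 · 1/6 = 1/15, 3/10 · 1/5 = 3/50, 3/10 · 3/20 = 9/200; summing to 103/600.
Hence P(r = 2 | data) = (3/50) / (103/600) = 36/103.

0.3495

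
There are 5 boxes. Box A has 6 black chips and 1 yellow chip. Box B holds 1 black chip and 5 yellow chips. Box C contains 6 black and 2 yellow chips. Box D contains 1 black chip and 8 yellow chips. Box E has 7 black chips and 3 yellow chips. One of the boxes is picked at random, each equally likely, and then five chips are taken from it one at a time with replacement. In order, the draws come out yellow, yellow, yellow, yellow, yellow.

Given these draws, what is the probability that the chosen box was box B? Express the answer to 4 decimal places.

0.4185

Under each hypothesis, the probability of the observed sequence is: P(data | box A) = (1/7)(1/7)(1/7)(1/7)(1/7) = 5.9499e-05; P(data | box B) = (5/6)(5/6)(5/6)(5/6)(5/6) = 0.40188; P(data | box C) = (2/8)(2/8)(2/8)(2/8)(2/8) = 0.00097656; P(data | box D) = (8/9)(8/9)(8/9)(8/9)(8/9) = 0.55493; P(data | box E) = (3/10)(3/10)(3/10)(3/10)(3/10) = 0.00243.
Weighting by the prior gives 1/5 · 5.9499e-05 = 1.19e-05, 1/5 · 0.40188 = 0.080376, 1/5 · 0.00097656 = 0.00019531, 1/5 · 0.55493 = 0.11099, 1/5 · 0.00243 = 0.000486; these sum to 0.19205.
Hence P(box B | data) = (0.080376) / (0.19205) = 0.4185.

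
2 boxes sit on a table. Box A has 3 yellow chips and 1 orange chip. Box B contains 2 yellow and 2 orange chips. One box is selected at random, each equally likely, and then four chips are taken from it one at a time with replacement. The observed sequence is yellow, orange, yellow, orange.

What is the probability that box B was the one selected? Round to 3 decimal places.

For each hypothesis, P(data | H) works out to: P(data | box A) = (3/4)(1/4)(3/4)(1/4) = 9/256; P(data | box B) = (2/4)(2/4)(2/4)(2/4) = 1/16.
Multiplying each by its prior: 1/2 · 9/256 = 9/512, 1/2 · 1/16 = 1/32; with total 25/512.
So P(box B | data) = (1/32) / (25/512) = 16/25.

0.640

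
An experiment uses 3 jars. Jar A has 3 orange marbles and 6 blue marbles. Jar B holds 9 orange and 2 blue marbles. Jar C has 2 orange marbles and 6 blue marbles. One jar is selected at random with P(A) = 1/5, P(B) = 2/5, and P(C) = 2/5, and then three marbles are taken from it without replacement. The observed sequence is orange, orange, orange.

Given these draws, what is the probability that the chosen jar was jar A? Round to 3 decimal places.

0.012

Under each hypothesis, the probability of the observed sequence is: P(data | jar A) = (3/9)(2/8)(1/7) = 0.011905; P(data | jar B) = (9/11)(8/10)(7/9) = 0.50909; P(data | jar C) = (2/8)(1/7)(0/6) = 0.
Weighting by the prior gives 1/5 · 0.011905 = 0.002381, 2/5 · 0.50909 = 0.20364, 2/5 · 0 = 0; summing to 0.20602.
So P(jar A | data) = (0.002381) / (0.20602) = 0.011557.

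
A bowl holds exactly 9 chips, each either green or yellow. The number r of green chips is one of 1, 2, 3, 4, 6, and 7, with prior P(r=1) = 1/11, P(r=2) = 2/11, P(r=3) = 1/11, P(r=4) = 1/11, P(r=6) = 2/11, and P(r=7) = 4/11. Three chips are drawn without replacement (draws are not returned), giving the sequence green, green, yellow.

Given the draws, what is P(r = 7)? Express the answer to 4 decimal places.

0.5250

Compute the likelihood of the observed sequence for each case: P(data | r = 1) = (1/9)(0/8) = 0; P(data | r = 2) = (2/9)(1/8)(7/7) = 1/36; P(data | r = 3) = (3/9)(2/8)(6/7) = 1/14; P(data | r = 4) = (4/9)(3/8)(5/7) = 5/42; P(data | r = 6) = (6/9)(5/8)(3/7) = 5/28; P(data | r = 7) = (7/9)(6/8)(2/7) = 1/6.
Weighting by the prior gives 1/11 · 0 = 0, 2/11 · 1/36 = 1/198, 1/11 · 1/14 = 1/154, 1/11 · 5/42 = 5/462, 2/11 · 5/28 = 5/154, 4/11 · 1/6 = 2/33; summing to 80/693.
By Bayes' rule, P(r = 7 | data) = (2/33) / (80/693) = 21/40.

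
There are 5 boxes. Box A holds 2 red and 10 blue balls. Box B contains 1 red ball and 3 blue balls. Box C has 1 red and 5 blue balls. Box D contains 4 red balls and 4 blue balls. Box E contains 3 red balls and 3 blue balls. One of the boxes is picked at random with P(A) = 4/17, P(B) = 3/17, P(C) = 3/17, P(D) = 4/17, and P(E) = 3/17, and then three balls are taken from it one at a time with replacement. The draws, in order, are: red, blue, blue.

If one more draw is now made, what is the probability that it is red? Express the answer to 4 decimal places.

0.3218

Compute the likelihood of the observed sequence for each case: P(data | box A) = (2/12)(10/12)(10/12) = 0.11574; P(data | box B) = (1/4)(3/4)(3/4) = 0.14062; P(data | box C) = (1/6)(5/6)(5/6) = 0.11574; P(data | box D) = (4/8)(4/8)(4/8) = 0.125; P(data | box E) = (3/6)(3/6)(3/6) = 0.125.
Weighting by the prior gives 4/17 · 0.11574 = 0.027233, 3/17 · 0.14062 = 0.024816, 3/17 · 0.11574 = 0.020425, 4/17 · 0.125 = 0.029412, 3/17 · 0.125 = 0.022059; with total 0.12394.
The posterior is then P(box A | data) = 0.21972, P(box B | data) = 0.20022, P(box C | data) = 0.16479, P(box D | data) = 0.2373, P(box E | data) = 0.17797.
The predictive probability is P(red next | data) = (1/6)(0.21972) + (1/4)(0.20022) + (1/6)(0.16479) + (1/2)(0.2373) + (1/2)(0.17797) = 0.32178.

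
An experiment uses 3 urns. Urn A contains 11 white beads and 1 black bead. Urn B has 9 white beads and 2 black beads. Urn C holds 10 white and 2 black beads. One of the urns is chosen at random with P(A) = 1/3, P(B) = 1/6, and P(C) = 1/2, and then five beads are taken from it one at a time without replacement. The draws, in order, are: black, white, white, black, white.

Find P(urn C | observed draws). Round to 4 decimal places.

For each hypothesis, P(data | H) works out to: P(data | urn A) = (1/12)(11/11)(10/10)(0/9) = 0; P(data | urn B) = (2/11)(9/10)(8/9)(1/8)(7/7) = 1/55; P(data | urn C) = (2/12)(10/11)(9/10)(1/9)(8/8) = 1/66.
The prior-weighted likelihoods are 1/3 · 0 = 0, 1/6 · 1/55 = 1/330, 1/2 · 1/66 = 1/132; summing to 7/660.
Hence P(urn C | data) = (1/132) / (7/660) = 5/7.

0.7143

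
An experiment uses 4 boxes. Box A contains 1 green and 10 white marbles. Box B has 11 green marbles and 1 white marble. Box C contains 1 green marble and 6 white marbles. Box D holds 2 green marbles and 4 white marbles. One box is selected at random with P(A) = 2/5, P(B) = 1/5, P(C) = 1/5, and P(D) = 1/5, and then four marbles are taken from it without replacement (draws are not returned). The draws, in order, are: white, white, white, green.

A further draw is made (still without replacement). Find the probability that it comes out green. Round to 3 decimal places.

For each hypothesis, P(data | H) works out to: P(data | box A) = (10/11)(9/10)(8/9)(1/8) = 0.090909; P(data | box B) = (1/12)(0/11) = 0; P(data | box C) = (6/7)(5/6)(4/5)(1/4) = 0.14286; P(data | box D) = (4/6)(3/5)(2/4)(2/3) = 0.13333.
Weighting by the prior gives 2/5 · 0.090909 = 0.036364, 1/5 · 0 = 0, 1/5 · 0.14286 = 0.028571, 1/5 · 0.13333 = 0.026667; summing to 0.091602.
Dividing through by the total gives posterior P(box A | data) = 0.39698, P(box B | data) = 0, P(box C | data) = 0.31191, P(box D | data) = 0.29112.
The predictive probability is P(green next | data) = (0)(0.39698) + (0)(0.31191) + (1/2)(0.29112) = 0.14556.

0.146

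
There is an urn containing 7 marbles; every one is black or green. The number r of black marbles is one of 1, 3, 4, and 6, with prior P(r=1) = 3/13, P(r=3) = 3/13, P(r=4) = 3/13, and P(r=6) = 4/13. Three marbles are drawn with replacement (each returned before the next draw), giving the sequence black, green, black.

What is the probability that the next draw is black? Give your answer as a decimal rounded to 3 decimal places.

Under each hypothesis, the probability of the observed sequence is: P(data | r = 1) = (1/7)(6/7)(1/7) = 0.017493; P(data | r = 3) = (3/7)(4/7)(3/7) = 0.10496; P(data | r = 4) = (4/7)(3/7)(4/7) = 0.13994; P(data | r = 6) = (6/7)(1/7)(6/7) = 0.10496.
The prior-weighted likelihoods are 3/13 · 0.017493 = 0.0040368, 3/13 · 0.10496 = 0.024221, 3/13 · 0.13994 = 0.032294, 4/13 · 0.10496 = 0.032294; with total 0.092846.
The posterior is then P(r = 1 | data) = 0.043478, P(r = 3 | data) = 0.26087, P(r = 4 | data) = 0.34783, P(r = 6 | data) = 0.34783.
The predictive probability is P(black next | data) = (1/7)(0.043478) + (3/7)(0.26087) + (4/7)(0.34783) + (6/7)(0.34783) = 0.61491.

0.615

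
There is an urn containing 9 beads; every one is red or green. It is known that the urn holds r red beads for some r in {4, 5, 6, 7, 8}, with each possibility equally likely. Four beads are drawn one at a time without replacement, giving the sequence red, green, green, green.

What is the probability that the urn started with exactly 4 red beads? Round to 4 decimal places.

0.6061

For each hypothesis, P(data | H) works out to: P(data | r = 4) = (4/9)(5/8)(4/7)(3/6) = 5/63; P(data | r = 5) = (5/9)(4/8)(3/7)(2/6) = 5/126; P(data | r = 6) = (6/9)(3/8)(2/7)(1/6) = 1/84; P(data | r = 7) = (7/9)(2/8)(1/7)(0/6) = 0; P(data | r = 8) = (8/9)(1/8)(0/7) = 0.
Multiplying each by its prior: 1/5 · 5/63 = 1/63, 1/5 · 5/126 = 1/126, 1/5 · 1/84 = 1/420, 1/5 · 0 = 0, 1/5 · 0 = 0; these sum to 11/420.
Hence P(r = 4 | data) = (1/63) / (11/420) = 20/33.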